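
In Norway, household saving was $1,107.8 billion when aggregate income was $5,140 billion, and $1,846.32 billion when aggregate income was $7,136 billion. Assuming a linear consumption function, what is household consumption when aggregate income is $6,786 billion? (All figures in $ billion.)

C = 5069.18

MPS = ΔS/ΔY = (1846.32 − 1107.8)/(7136 − 5140) = 738.52/1996 = 0.37
MPC = 1 − MPS = 0.63
Autonomous saving = 1107.8 − 0.37(5140) = -794, so a = 794
C = 794 + 0.63(6786) = 794 + 4275.18 = 5069.18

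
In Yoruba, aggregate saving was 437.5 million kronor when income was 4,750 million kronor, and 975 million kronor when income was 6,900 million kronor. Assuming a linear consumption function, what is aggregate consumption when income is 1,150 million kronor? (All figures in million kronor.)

MPS = ΔS/ΔY = (975 − 437.5)/(6900 − 4750) = 537.5/2150 = 0.25
MPC = 1 − MPS = 0.75
Autonomous saving = 437.5 − 0.25(4750) = -750, so a = 750
C = 750 + 0.75(1150) = 750 + 862.5 = 1612.5

C = 1612.5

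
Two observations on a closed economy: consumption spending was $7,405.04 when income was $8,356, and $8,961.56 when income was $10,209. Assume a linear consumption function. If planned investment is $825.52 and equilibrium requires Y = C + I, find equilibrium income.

Y = 7572

MPC = (8961.56 − 7405.04)/(10209 − 8356) = 1556.52/1853 = 0.84
a = 7405.04 − 0.84(8356) = 386
Equilibrium: Y = 386 + 0.84Y + 825.52
0.16Y = 1211.52, so Y = 1211.52/0.16 = 7572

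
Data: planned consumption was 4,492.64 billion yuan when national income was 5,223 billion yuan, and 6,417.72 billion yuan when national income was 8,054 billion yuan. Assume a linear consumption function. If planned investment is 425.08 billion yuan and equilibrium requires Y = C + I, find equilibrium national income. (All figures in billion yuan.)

Y = 4269

MPC = (6417.72 − 4492.64)/(8054 − 5223) = 1925.08/2831 = 0.68
a = 4492.64 − 0.68(5223) = 941
Equilibrium: Y = 941 + 0.68Y + 425.08
0.32Y = 1366.08, so Y = 1366.08/0.32 = 4269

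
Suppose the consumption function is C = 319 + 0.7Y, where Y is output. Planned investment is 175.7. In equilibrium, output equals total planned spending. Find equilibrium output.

Y = 1649

Y = C + I = 319 + 0.7Y + 175.7
Y − 0.7Y = 494.7
0.3Y = 494.7, so Y = 494.7/0.3 = 1649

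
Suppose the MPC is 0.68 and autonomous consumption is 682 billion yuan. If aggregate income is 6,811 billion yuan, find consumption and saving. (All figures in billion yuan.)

C = 682 + 0.68(6811) = 682 + 4631.48 = 5313.48
S = Y − C = 6811 − 5313.48 = 1497.52

C = 5313.48; S = 1497.52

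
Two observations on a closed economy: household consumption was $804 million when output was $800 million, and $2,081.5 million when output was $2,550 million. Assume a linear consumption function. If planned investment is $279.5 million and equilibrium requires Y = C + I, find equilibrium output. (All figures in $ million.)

MPC = (2081.5 − 804)/(2550 − 800) = 1277.5/1750 = 0.73
a = 804 − 0.73(800) = 220
Equilibrium: Y = 220 + 0.73Y + 279.5
0.27Y = 499.5, so Y = 499.5/0.27 = 1850

Y = 1850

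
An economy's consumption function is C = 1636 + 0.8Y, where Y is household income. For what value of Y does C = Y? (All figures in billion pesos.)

Y = 8180

At break-even, C = Y: 1636 + 0.8Y = Y
0.2Y = 1636, so Y = 1636/0.2 = 8180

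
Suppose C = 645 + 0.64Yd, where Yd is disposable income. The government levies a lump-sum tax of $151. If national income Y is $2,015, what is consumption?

C = 1837.96

Yd = Y − T = 2015 − 151 = 1864
C = 645 + 0.64(1864) = 645 + 1192.96 = 1837.96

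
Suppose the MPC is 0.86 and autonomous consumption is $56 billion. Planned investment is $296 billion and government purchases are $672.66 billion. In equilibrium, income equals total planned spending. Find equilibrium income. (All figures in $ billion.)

Y = C + I + G = 56 + 0.86Y + 296 + 672.66
Y − 0.86Y = 1024.66
0.14Y = 1024.66, so Y = 1024.66/0.14 = 7319

Y = 7319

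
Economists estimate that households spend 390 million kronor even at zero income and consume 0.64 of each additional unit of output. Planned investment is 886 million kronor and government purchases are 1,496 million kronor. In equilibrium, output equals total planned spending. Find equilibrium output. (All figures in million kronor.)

Y = 7700

Y = C + I + G = 390 + 0.64Y + 886 + 1496
Y − 0.64Y = 2772
0.36Y = 2772, so Y = 2772/0.36 = 7700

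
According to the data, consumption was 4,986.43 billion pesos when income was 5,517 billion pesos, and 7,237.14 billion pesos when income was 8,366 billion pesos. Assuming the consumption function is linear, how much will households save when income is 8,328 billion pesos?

S = 1120.88

MPC = (7237.14 − 4986.43)/(8366 − 5517) = 2250.71/2849 = 0.79
a = 4986.43 − 0.79(5517) = 4986.43 − 4358.43 = 628
C = 628 + 0.79(8328) = 7207.12
S = 8328 − 7207.12 = 1120.88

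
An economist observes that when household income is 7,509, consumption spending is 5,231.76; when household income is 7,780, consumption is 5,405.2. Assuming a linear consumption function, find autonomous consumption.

MPC = ΔC/ΔY = (5405.2 − 5231.76)/(7780 − 7509) = 173.44/271 = 0.64
a = C − MPC·Y = 5231.76 − 0.64(7509) = 5231.76 − 4805.76 = 426

a = 426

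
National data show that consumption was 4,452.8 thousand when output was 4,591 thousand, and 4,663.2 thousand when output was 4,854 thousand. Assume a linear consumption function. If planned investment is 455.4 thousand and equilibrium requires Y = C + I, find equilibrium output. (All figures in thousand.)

MPC = (4663.2 − 4452.8)/(4854 − 4591) = 210.4/263 = 0.8
a = 4452.8 − 0.8(4591) = 780
Equilibrium: Y = 780 + 0.8Y + 455.4
0.2Y = 1235.4, so Y = 1235.4/0.2 = 6177

Y = 6177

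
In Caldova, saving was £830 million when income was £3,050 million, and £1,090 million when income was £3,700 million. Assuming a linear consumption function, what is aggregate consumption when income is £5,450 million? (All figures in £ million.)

MPS = ΔS/ΔY = (1090 − 830)/(3700 − 3050) = 260/650 = 0.4
MPC = 1 − MPS = 0.6
Autonomous saving = 830 − 0.4(3050) = -390, so a = 390
C = 390 + 0.6(5450) = 390 + 3270 = 3660

C = 3660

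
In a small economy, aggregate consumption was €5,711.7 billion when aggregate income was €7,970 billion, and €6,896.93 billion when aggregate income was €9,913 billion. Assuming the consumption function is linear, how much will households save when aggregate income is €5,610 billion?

MPC = (6896.93 − 5711.7)/(9913 − 7970) = 1185.23/1943 = 0.61
a = 5711.7 − 0.61(7970) = 5711.7 − 4861.7 = 850
C = 850 + 0.61(5610) = 4272.1
S = 5610 − 4272.1 = 1337.9

S = 1337.9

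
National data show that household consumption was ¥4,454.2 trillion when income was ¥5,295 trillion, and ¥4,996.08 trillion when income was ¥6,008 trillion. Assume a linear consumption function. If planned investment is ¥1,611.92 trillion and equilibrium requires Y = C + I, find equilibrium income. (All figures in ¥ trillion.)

Y = 8508

MPC = (4996.08 − 4454.2)/(6008 − 5295) = 541.88/713 = 0.76
a = 4454.2 − 0.76(5295) = 430
Equilibrium: Y = 430 + 0.76Y + 1611.92
0.24Y = 2041.92, so Y = 2041.92/0.24 = 8508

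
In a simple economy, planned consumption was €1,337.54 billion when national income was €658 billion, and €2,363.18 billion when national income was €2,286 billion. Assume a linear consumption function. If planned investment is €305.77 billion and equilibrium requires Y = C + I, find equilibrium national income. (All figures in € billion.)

MPC = (2363.18 − 1337.54)/(2286 − 658) = 1025.64/1628 = 0.63
a = 1337.54 − 0.63(658) = 923
Equilibrium: Y = 923 + 0.63Y + 305.77
0.37Y = 1228.77, so Y = 1228.77/0.37 = 3321

Y = 3321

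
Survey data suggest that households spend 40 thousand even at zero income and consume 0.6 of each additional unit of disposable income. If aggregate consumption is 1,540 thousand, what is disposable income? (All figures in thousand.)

40 + 0.6Y = 1540
0.6Y = 1500, so Y = 1500/0.6 = 2500

Y = 2500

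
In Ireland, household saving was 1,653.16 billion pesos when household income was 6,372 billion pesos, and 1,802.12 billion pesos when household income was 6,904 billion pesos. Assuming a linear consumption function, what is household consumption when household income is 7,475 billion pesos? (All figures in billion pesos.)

MPS = ΔS/ΔY = (1802.12 − 1653.16)/(6904 − 6372) = 148.96/532 = 0.28
MPC = 1 − MPS = 0.72
Autonomous saving = 1653.16 − 0.28(6372) = -131, so a = 131
C = 131 + 0.72(7475) = 131 + 5382 = 5513

C = 5513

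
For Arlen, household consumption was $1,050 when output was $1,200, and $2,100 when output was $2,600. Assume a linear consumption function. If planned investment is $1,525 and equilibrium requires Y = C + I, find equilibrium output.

Y = 6700

MPC = (2100 − 1050)/(2600 − 1200) = 1050/1400 = 0.75
a = 1050 − 0.75(1200) = 150
Equilibrium: Y = 150 + 0.75Y + 1525
0.25Y = 1675, so Y = 1675/0.25 = 6700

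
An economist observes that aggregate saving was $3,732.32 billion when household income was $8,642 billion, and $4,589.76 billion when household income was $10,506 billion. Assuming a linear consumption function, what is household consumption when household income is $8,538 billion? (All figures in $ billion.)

MPS = ΔS/ΔY = (4589.76 − 3732.32)/(10506 − 8642) = 857.44/1864 = 0.46
MPC = 1 − MPS = 0.54
Autonomous saving = 3732.32 − 0.46(8642) = -243, so a = 243
C = 243 + 0.54(8538) = 243 + 4610.52 = 4853.52

C = 4853.52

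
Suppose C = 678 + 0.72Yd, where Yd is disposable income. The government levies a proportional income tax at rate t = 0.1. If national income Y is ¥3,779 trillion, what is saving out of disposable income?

Yd = (1 − 0.1)(3779) = 0.9(3779) = 3401.1
C = 678 + 0.72(3401.1) = 678 + 2448.792 = 3126.792
S = Yd − C = 3401.1 − 3126.792 = 274.308

S = 274.308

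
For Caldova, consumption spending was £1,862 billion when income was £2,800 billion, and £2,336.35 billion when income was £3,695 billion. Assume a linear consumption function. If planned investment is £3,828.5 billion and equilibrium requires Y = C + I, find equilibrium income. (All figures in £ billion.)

MPC = (2336.35 − 1862)/(3695 − 2800) = 474.35/895 = 0.53
a = 1862 − 0.53(2800) = 378
Equilibrium: Y = 378 + 0.53Y + 3828.5
0.47Y = 4206.5, so Y = 4206.5/0.47 = 8950

Y = 8950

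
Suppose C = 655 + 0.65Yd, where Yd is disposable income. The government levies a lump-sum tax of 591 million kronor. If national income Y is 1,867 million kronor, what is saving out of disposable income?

Yd = Y − T = 1867 − 591 = 1276
C = 655 + 0.65(1276) = 655 + 829.4 = 1484.4
S = Yd − C = 1276 − 1484.4 = -208.4

S = -208.4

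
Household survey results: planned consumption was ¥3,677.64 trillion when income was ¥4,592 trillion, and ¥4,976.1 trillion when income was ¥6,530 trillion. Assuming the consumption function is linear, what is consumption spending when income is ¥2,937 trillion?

MPC = (4976.1 − 3677.64)/(6530 − 4592) = 1298.46/1938 = 0.67
a = 3677.64 − 0.67(4592) = 3677.64 − 3076.64 = 601
C = 601 + 0.67(2937) = 601 + 1967.79 = 2568.79

C = 2568.79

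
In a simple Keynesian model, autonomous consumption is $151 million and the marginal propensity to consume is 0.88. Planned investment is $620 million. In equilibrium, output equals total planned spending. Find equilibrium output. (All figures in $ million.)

Y = C + I = 151 + 0.88Y + 620
Y − 0.88Y = 771
0.12Y = 771, so Y = 771/0.12 = 6425

Y = 6425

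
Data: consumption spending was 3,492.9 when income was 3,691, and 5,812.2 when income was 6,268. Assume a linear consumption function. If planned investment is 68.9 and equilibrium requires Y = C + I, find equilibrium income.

Y = 2399

MPC = (5812.2 − 3492.9)/(6268 − 3691) = 2319.3/2577 = 0.9
a = 3492.9 − 0.9(3691) = 171
Equilibrium: Y = 171 + 0.9Y + 68.9
0.1Y = 239.9, so Y = 239.9/0.1 = 2399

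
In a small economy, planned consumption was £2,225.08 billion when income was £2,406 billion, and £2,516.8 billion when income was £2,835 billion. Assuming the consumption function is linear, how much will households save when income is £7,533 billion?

S = 1821.56

MPC = (2516.8 − 2225.08)/(2835 − 2406) = 291.72/429 = 0.68
a = 2225.08 − 0.68(2406) = 2225.08 − 1636.08 = 589
C = 589 + 0.68(7533) = 5711.44
S = 7533 − 5711.44 = 1821.56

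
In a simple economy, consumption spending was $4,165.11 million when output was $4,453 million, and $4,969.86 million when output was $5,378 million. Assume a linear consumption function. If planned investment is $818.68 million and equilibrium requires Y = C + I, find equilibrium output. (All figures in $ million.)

MPC = (4969.86 − 4165.11)/(5378 − 4453) = 804.75/925 = 0.87
a = 4165.11 − 0.87(4453) = 291
Equilibrium: Y = 291 + 0.87Y + 818.68
0.13Y = 1109.68, so Y = 1109.68/0.13 = 8536

Y = 8536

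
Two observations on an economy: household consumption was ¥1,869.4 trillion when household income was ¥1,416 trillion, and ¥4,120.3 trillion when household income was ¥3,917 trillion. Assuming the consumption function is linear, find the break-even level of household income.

Y = 5950

MPC = (4120.3 − 1869.4)/(3917 − 1416) = 2250.9/2501 = 0.9
a = 1869.4 − 0.9(1416) = 1869.4 − 1274.4 = 595
Break-even: Y = a/(1−MPC) = 595/0.1 = 5950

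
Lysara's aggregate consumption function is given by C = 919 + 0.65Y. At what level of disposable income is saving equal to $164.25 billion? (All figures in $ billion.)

Y = 3095

S = Y − C = -919 + 0.35Y
-919 + 0.35Y = 164.25, so 0.35Y = 1083.25 and Y = 3095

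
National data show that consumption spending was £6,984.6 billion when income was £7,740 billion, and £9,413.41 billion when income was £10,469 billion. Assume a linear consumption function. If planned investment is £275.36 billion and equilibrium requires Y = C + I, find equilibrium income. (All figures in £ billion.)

MPC = (9413.41 − 6984.6)/(10469 − 7740) = 2428.81/2729 = 0.89
a = 6984.6 − 0.89(7740) = 96
Equilibrium: Y = 96 + 0.89Y + 275.36
0.11Y = 371.36, so Y = 371.36/0.11 = 3376

Y = 3376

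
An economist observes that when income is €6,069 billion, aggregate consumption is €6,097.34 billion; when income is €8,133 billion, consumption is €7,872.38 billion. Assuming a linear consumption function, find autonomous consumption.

MPC = ΔC/ΔY = (7872.38 − 6097.34)/(8133 − 6069) = 1775.04/2064 = 0.86
a = C − MPC·Y = 6097.34 − 0.86(6069) = 6097.34 − 5219.34 = 878

a = 878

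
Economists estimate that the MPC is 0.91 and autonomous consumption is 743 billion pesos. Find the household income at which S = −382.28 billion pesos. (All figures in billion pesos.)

S = Y − C = -743 + 0.09Y
-743 + 0.09Y = -382.28, so 0.09Y = 360.72 and Y = 4008

Y = 4008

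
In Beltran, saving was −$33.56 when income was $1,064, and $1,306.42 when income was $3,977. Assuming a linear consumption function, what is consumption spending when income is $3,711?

MPS = ΔS/ΔY = (1306.42 − (-33.56))/(3977 − 1064) = 1339.98/2913 = 0.46
MPC = 1 − MPS = 0.54
Autonomous saving = -33.56 − 0.46(1064) = -523, so a = 523
C = 523 + 0.54(3711) = 523 + 2003.94 = 2526.94

C = 2526.94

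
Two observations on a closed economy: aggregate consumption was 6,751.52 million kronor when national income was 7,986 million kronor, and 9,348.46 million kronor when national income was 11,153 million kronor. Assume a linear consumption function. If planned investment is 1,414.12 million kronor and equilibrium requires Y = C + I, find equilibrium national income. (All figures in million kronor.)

MPC = (9348.46 − 6751.52)/(11153 − 7986) = 2596.94/3167 = 0.82
a = 6751.52 − 0.82(7986) = 203
Equilibrium: Y = 203 + 0.82Y + 1414.12
0.18Y = 1617.12, so Y = 1617.12/0.18 = 8984

Y = 8984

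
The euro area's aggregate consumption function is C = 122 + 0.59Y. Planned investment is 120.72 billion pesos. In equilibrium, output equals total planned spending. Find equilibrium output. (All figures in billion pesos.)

Y = C + I = 122 + 0.59Y + 120.72
Y − 0.59Y = 242.72
0.41Y = 242.72, so Y = 242.72/0.41 = 592

Y = 592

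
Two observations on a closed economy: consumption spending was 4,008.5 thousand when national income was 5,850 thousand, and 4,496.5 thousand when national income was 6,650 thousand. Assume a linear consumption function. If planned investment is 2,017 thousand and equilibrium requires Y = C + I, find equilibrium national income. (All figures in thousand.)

MPC = (4496.5 − 4008.5)/(6650 − 5850) = 488/800 = 0.61
a = 4008.5 − 0.61(5850) = 440
Equilibrium: Y = 440 + 0.61Y + 2017
0.39Y = 2457, so Y = 2457/0.39 = 6300

Y = 6300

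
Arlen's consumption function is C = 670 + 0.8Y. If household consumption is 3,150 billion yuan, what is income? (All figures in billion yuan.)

670 + 0.8Y = 3150
0.8Y = 2480, so Y = 2480/0.8 = 3100

Y = 3100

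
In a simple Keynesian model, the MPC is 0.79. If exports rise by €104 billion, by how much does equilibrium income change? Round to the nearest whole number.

ΔY ≈ 495

The multiplier is 1/(1 − MPC) = 1/0.21.
ΔY = 104/0.21 = 495.24 ≈ 495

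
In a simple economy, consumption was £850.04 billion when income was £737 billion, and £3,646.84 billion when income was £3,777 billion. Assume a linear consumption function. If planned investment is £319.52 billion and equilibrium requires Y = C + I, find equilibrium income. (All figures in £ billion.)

Y = 6144

MPC = (3646.84 − 850.04)/(3777 − 737) = 2796.8/3040 = 0.92
a = 850.04 − 0.92(737) = 172
Equilibrium: Y = 172 + 0.92Y + 319.52
0.08Y = 491.52, so Y = 491.52/0.08 = 6144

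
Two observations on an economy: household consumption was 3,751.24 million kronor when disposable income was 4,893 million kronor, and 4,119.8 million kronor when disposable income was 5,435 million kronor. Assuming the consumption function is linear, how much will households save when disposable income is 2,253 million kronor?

S = 296.96

MPC = (4119.8 − 3751.24)/(5435 − 4893) = 368.56/542 = 0.68
a = 3751.24 − 0.68(4893) = 3751.24 − 3327.24 = 424
C = 424 + 0.68(2253) = 1956.04
S = 2253 − 1956.04 = 296.96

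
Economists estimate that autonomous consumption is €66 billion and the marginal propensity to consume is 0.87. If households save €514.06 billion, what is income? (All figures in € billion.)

S = Y − C = -66 + 0.13Y
-66 + 0.13Y = 514.06, so 0.13Y = 580.06 and Y = 4462

Y = 4462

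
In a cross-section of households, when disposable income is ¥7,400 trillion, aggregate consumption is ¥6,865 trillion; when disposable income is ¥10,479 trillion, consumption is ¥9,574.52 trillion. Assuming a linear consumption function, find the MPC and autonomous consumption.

MPC = ΔC/ΔY = (9574.52 − 6865)/(10479 − 7400) = 2709.52/3079 = 0.88
a = C − MPC·Y = 6865 − 0.88(7400) = 6865 − 6512 = 353

MPC = 0.88; a = 353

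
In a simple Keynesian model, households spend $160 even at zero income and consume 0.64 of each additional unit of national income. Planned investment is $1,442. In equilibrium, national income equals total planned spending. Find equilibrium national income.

Y = 4450

Y = C + I = 160 + 0.64Y + 1442
Y − 0.64Y = 1602
0.36Y = 1602, so Y = 1602/0.36 = 4450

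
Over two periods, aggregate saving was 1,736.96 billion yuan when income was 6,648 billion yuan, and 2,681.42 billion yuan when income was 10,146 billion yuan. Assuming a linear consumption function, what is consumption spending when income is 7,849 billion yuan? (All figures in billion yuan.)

C = 5787.77

MPS = ΔS/ΔY = (2681.42 − 1736.96)/(10146 − 6648) = 944.46/3498 = 0.27
MPC = 1 − MPS = 0.73
Autonomous saving = 1736.96 − 0.27(6648) = -58, so a = 58
C = 58 + 0.73(7849) = 58 + 5729.77 = 5787.77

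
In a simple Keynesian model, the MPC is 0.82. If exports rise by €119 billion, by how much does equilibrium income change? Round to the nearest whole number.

ΔY ≈ 661

The multiplier is 1/(1 − MPC) = 1/0.18.
ΔY = 119/0.18 = 661.11 ≈ 661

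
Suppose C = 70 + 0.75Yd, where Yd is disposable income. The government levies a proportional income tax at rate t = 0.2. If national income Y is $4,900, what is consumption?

C = 3010

Yd = (1 − 0.2)(4900) = 0.8(4900) = 3920
C = 70 + 0.75(3920) = 70 + 2940 = 3010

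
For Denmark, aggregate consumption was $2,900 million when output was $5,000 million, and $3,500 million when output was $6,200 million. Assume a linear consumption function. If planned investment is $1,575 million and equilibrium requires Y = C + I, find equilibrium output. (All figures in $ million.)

Y = 3950

MPC = (3500 − 2900)/(6200 − 5000) = 600/1200 = 0.5
a = 2900 − 0.5(5000) = 400
Equilibrium: Y = 400 + 0.5Y + 1575
0.5Y = 1975, so Y = 1975/0.5 = 3950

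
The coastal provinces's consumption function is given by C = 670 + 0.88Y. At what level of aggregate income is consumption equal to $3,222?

670 + 0.88Y = 3222
0.88Y = 2552, so Y = 2552/0.88 = 2900

Y = 2900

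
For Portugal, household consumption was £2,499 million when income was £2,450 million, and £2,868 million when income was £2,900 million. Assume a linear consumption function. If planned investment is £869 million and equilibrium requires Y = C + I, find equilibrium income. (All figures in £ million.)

MPC = (2868 − 2499)/(2900 − 2450) = 369/450 = 0.82
a = 2499 − 0.82(2450) = 490
Equilibrium: Y = 490 + 0.82Y + 869
0.18Y = 1359, so Y = 1359/0.18 = 7550

Y = 7550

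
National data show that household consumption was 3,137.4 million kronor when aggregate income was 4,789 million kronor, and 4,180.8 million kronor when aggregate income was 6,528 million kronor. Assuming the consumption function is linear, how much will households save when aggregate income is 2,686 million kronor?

MPC = (4180.8 − 3137.4)/(6528 − 4789) = 1043.4/1739 = 0.6
a = 3137.4 − 0.6(4789) = 3137.4 − 2873.4 = 264
C = 264 + 0.6(2686) = 1875.6
S = 2686 − 1875.6 = 810.4

S = 810.4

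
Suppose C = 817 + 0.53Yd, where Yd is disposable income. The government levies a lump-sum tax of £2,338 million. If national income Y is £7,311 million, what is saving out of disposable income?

S = 1520.31

Yd = Y − T = 7311 − 2338 = 4973
C = 817 + 0.53(4973) = 817 + 2635.69 = 3452.69
S = Yd − C = 4973 − 3452.69 = 1520.31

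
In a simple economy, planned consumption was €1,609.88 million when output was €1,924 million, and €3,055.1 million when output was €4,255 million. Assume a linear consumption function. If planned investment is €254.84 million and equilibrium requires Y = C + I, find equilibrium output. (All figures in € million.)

MPC = (3055.1 − 1609.88)/(4255 − 1924) = 1445.22/2331 = 0.62
a = 1609.88 − 0.62(1924) = 417
Equilibrium: Y = 417 + 0.62Y + 254.84
0.38Y = 671.84, so Y = 671.84/0.38 = 1768

Y = 1768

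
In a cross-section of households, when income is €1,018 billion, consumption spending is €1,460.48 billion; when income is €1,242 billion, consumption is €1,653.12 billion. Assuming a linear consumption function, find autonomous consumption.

a = 585

MPC = ΔC/ΔY = (1653.12 − 1460.48)/(1242 − 1018) = 192.64/224 = 0.86
a = C − MPC·Y = 1460.48 − 0.86(1018) = 1460.48 − 875.48 = 585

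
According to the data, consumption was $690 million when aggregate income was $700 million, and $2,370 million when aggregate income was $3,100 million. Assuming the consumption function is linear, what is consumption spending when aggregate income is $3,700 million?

MPC = (2370 − 690)/(3100 − 700) = 1680/2400 = 0.7
a = 690 − 0.7(700) = 690 − 490 = 200
C = 200 + 0.7(3700) = 200 + 2590 = 2790

C = 2790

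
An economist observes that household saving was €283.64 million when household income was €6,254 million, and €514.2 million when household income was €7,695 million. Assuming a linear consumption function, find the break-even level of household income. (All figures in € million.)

Y = 4481.25

MPS = ΔS/ΔY = (514.2 − 283.64)/(7695 − 6254) = 230.56/1441 = 0.16
MPC = 1 − MPS = 0.84
From S(6254) = 283.64: −a + 0.16(6254) = 283.64, so a = 1000.64 − 283.64 = 717
Break-even (S = 0): Y = a/MPS = 717/0.16 = 4481.25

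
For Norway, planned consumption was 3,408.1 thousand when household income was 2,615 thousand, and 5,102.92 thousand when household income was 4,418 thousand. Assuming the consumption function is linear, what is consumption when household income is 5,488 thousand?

C = 6108.72

MPC = (5102.92 − 3408.1)/(4418 − 2615) = 1694.82/1803 = 0.94
a = 3408.1 − 0.94(2615) = 3408.1 − 2458.1 = 950
C = 950 + 0.94(5488) = 950 + 5158.72 = 6108.72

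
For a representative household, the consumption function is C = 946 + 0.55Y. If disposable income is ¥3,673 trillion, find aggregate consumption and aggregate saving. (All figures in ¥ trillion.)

C = 2966.15; S = 706.85

C = 946 + 0.55(3673) = 946 + 2020.15 = 2966.15
S = Y − C = 3673 − 2966.15 = 706.85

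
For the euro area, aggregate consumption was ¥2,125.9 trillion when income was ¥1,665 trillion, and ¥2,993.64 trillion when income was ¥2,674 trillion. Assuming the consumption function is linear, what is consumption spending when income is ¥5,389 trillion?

MPC = (2993.64 − 2125.9)/(2674 − 1665) = 867.74/1009 = 0.86
a = 2125.9 − 0.86(1665) = 2125.9 − 1431.9 = 694
C = 694 + 0.86(5389) = 694 + 4634.54 = 5328.54

C = 5328.54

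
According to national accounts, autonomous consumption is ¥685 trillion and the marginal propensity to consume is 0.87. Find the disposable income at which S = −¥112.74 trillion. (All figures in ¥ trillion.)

S = Y − C = -685 + 0.13Y
-685 + 0.13Y = -112.74, so 0.13Y = 572.26 and Y = 4402

Y = 4402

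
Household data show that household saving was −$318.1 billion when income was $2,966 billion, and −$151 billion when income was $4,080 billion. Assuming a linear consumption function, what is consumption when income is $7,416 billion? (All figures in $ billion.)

C = 7066.6

MPS = ΔS/ΔY = (-151 − (-318.1))/(4080 − 2966) = 167.1/1114 = 0.15
MPC = 1 − MPS = 0.85
Autonomous saving = -318.1 − 0.15(2966) = -763, so a = 763
C = 763 + 0.85(7416) = 763 + 6303.6 = 7066.6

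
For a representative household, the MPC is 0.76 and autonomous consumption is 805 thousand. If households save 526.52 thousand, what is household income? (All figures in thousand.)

S = Y − C = -805 + 0.24Y
-805 + 0.24Y = 526.52, so 0.24Y = 1331.52 and Y = 5548

Y = 5548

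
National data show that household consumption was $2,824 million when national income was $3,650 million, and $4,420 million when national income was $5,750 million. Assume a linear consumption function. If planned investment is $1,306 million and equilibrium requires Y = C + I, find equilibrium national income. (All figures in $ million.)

Y = 5650

MPC = (4420 − 2824)/(5750 − 3650) = 1596/2100 = 0.76
a = 2824 − 0.76(3650) = 50
Equilibrium: Y = 50 + 0.76Y + 1306
0.24Y = 1356, so Y = 1356/0.24 = 5650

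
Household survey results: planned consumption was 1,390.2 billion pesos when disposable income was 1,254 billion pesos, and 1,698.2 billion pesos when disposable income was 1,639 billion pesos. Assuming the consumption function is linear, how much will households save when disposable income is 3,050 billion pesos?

MPC = (1698.2 − 1390.2)/(1639 − 1254) = 308/385 = 0.8
a = 1390.2 − 0.8(1254) = 1390.2 − 1003.2 = 387
C = 387 + 0.8(3050) = 2827
S = 3050 − 2827 = 223

S = 223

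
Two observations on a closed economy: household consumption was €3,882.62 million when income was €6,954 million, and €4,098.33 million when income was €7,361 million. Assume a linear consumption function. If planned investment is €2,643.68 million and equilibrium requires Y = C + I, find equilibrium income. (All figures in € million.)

MPC = (4098.33 − 3882.62)/(7361 − 6954) = 215.71/407 = 0.53
a = 3882.62 − 0.53(6954) = 197
Equilibrium: Y = 197 + 0.53Y + 2643.68
0.47Y = 2840.68, so Y = 2840.68/0.47 = 6044

Y = 6044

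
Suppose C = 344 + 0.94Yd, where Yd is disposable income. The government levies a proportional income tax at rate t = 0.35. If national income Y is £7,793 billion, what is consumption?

C = 5105.523

Yd = (1 − 0.35)(7793) = 0.65(7793) = 5065.45
C = 344 + 0.94(5065.45) = 344 + 4761.523 = 5105.523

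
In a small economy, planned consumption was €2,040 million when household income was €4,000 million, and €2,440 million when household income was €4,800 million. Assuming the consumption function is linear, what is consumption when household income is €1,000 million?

MPC = (2440 − 2040)/(4800 − 4000) = 400/800 = 0.5
a = 2040 − 0.5(4000) = 2040 − 2000 = 40
C = 40 + 0.5(1000) = 40 + 500 = 540

C = 540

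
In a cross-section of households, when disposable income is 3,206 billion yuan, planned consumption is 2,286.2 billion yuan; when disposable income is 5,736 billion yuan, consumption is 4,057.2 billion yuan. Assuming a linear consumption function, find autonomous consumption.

a = 42

MPC = ΔC/ΔY = (4057.2 − 2286.2)/(5736 − 3206) = 1771/2530 = 0.7
a = C − MPC·Y = 2286.2 − 0.7(3206) = 2286.2 − 2244.2 = 42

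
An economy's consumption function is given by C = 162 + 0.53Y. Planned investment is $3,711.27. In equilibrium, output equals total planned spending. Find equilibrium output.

Y = C + I = 162 + 0.53Y + 3711.27
Y − 0.53Y = 3873.27
0.47Y = 3873.27, so Y = 3873.27/0.47 = 8241

Y = 8241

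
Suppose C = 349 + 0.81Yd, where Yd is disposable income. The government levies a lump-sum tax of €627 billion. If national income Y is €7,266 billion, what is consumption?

C = 5726.59

Yd = Y − T = 7266 − 627 = 6639
C = 349 + 0.81(6639) = 349 + 5377.59 = 5726.59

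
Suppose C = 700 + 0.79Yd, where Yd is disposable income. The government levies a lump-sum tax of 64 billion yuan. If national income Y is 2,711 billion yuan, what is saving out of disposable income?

Yd = Y − T = 2711 − 64 = 2647
C = 700 + 0.79(2647) = 700 + 2091.13 = 2791.13
S = Yd − C = 2647 − 2791.13 = -144.13

S = -144.13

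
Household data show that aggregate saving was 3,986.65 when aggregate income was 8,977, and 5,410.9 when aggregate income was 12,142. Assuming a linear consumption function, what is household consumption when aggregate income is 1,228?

MPS = ΔS/ΔY = (5410.9 − 3986.65)/(12142 − 8977) = 1424.25/3165 = 0.45
MPC = 1 − MPS = 0.55
Autonomous saving = 3986.65 − 0.45(8977) = -53, so a = 53
C = 53 + 0.55(1228) = 53 + 675.4 = 728.4

C = 728.4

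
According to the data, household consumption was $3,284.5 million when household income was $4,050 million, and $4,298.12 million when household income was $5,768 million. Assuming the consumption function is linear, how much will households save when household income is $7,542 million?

S = 2197.22

MPC = (4298.12 − 3284.5)/(5768 − 4050) = 1013.62/1718 = 0.59
a = 3284.5 − 0.59(4050) = 3284.5 − 2389.5 = 895
C = 895 + 0.59(7542) = 5344.78
S = 7542 − 5344.78 = 2197.22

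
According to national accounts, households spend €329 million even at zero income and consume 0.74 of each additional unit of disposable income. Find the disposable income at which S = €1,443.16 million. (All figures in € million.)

S = Y − C = -329 + 0.26Y
-329 + 0.26Y = 1443.16, so 0.26Y = 1772.16 and Y = 6816

Y = 6816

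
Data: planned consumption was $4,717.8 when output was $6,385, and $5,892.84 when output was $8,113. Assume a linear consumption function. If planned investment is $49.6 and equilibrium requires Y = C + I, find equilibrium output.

Y = 1330

MPC = (5892.84 − 4717.8)/(8113 − 6385) = 1175.04/1728 = 0.68
a = 4717.8 − 0.68(6385) = 376
Equilibrium: Y = 376 + 0.68Y + 49.6
0.32Y = 425.6, so Y = 425.6/0.32 = 1330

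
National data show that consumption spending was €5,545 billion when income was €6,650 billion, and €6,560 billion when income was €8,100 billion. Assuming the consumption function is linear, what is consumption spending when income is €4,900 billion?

C = 4320

MPC = (6560 − 5545)/(8100 − 6650) = 1015/1450 = 0.7
a = 5545 − 0.7(6650) = 5545 − 4655 = 890
C = 890 + 0.7(4900) = 890 + 3430 = 4320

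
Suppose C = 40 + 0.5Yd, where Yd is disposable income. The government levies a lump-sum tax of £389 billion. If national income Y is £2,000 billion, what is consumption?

Yd = Y − T = 2000 − 389 = 1611
C = 40 + 0.5(1611) = 40 + 805.5 = 845.5

C = 845.5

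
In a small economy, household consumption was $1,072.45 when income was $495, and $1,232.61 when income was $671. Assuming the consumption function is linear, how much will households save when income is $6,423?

S = -43.93

MPC = (1232.61 − 1072.45)/(671 − 495) = 160.16/176 = 0.91
a = 1072.45 − 0.91(495) = 1072.45 − 450.45 = 622
C = 622 + 0.91(6423) = 6466.93
S = 6423 − 6466.93 = -43.93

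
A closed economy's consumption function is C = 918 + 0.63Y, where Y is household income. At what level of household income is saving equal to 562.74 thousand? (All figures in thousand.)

Y = 4002

S = Y − C = -918 + 0.37Y
-918 + 0.37Y = 562.74, so 0.37Y = 1480.74 and Y = 4002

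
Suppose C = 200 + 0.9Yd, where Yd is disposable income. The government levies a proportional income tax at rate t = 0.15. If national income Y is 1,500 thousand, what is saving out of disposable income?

S = -72.5

Yd = (1 − 0.15)(1500) = 0.85(1500) = 1275
C = 200 + 0.9(1275) = 200 + 1147.5 = 1347.5
S = Yd − C = 1275 − 1347.5 = -72.5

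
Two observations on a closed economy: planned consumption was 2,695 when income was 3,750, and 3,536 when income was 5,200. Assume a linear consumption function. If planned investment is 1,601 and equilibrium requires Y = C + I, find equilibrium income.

MPC = (3536 − 2695)/(5200 − 3750) = 841/1450 = 0.58
a = 2695 − 0.58(3750) = 520
Equilibrium: Y = 520 + 0.58Y + 1601
0.42Y = 2121, so Y = 2121/0.42 = 5050

Y = 5050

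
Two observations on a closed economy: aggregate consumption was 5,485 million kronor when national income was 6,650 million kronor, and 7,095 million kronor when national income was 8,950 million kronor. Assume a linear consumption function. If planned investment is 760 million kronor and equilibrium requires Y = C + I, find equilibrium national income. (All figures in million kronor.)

Y = 5300

MPC = (7095 − 5485)/(8950 − 6650) = 1610/2300 = 0.7
a = 5485 − 0.7(6650) = 830
Equilibrium: Y = 830 + 0.7Y + 760
0.3Y = 1590, so Y = 1590/0.3 = 5300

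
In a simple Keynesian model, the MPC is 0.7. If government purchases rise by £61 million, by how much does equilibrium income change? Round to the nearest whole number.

ΔY ≈ 203

The multiplier is 1/(1 − MPC) = 1/0.3.
ΔY = 61/0.3 = 203.33 ≈ 203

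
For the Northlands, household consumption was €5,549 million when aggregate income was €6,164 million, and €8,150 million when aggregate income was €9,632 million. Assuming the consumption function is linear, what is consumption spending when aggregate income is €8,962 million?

C = 7647.5

MPC = (8150 − 5549)/(9632 − 6164) = 2601/3468 = 0.75
a = 5549 − 0.75(6164) = 5549 − 4623 = 926
C = 926 + 0.75(8962) = 926 + 6721.5 = 7647.5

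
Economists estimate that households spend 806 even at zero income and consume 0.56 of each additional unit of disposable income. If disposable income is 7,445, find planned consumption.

C = 806 + 0.56(7445) = 806 + 4169.2 = 4975.2

C = 4975.2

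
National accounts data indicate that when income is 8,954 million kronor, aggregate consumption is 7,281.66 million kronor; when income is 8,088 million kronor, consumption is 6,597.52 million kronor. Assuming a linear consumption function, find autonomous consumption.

MPC = ΔC/ΔY = (7281.66 − 6597.52)/(8954 − 8088) = 684.14/866 = 0.79
a = C − MPC·Y = 6597.52 − 0.79(8088) = 6597.52 − 6389.52 = 208

a = 208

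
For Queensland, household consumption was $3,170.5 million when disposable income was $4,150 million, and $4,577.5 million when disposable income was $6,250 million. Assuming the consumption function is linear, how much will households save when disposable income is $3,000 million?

S = 600

MPC = (4577.5 − 3170.5)/(6250 − 4150) = 1407/2100 = 0.67
a = 3170.5 − 0.67(4150) = 3170.5 − 2780.5 = 390
C = 390 + 0.67(3000) = 2400
S = 3000 − 2400 = 600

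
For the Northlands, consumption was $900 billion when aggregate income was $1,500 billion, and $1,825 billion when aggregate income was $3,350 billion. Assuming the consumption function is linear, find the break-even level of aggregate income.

Y = 300

MPC = (1825 − 900)/(3350 − 1500) = 925/1850 = 0.5
a = 900 − 0.5(1500) = 900 − 750 = 150
Break-even: Y = a/(1−MPC) = 150/0.5 = 300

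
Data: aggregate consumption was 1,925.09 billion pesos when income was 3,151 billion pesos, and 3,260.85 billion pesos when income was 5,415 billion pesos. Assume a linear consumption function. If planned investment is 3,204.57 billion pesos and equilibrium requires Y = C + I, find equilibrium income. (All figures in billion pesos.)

MPC = (3260.85 − 1925.09)/(5415 − 3151) = 1335.76/2264 = 0.59
a = 1925.09 − 0.59(3151) = 66
Equilibrium: Y = 66 + 0.59Y + 3204.57
0.41Y = 3270.57, so Y = 3270.57/0.41 = 7977

Y = 7977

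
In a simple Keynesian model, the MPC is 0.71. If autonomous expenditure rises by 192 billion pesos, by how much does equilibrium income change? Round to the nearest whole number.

The multiplier is 1/(1 − MPC) = 1/0.29.
ΔY = 192/0.29 = 662.07 ≈ 662

ΔY ≈ 662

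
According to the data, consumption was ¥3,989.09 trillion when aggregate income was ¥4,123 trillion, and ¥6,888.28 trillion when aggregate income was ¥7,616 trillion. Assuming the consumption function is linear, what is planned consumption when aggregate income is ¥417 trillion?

MPC = (6888.28 − 3989.09)/(7616 − 4123) = 2899.19/3493 = 0.83
a = 3989.09 − 0.83(4123) = 3989.09 − 3422.09 = 567
C = 567 + 0.83(417) = 567 + 346.11 = 913.11

C = 913.11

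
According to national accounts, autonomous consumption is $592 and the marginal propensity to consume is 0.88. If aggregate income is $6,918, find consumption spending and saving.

C = 6679.84; S = 238.16

C = 592 + 0.88(6918) = 592 + 6087.84 = 6679.84
S = Y − C = 6918 − 6679.84 = 238.16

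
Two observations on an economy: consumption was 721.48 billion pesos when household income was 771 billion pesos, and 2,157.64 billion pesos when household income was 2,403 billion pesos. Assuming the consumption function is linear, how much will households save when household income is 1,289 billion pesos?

MPC = (2157.64 − 721.48)/(2403 − 771) = 1436.16/1632 = 0.88
a = 721.48 − 0.88(771) = 721.48 − 678.48 = 43
C = 43 + 0.88(1289) = 1177.32
S = 1289 − 1177.32 = 111.68

S = 111.68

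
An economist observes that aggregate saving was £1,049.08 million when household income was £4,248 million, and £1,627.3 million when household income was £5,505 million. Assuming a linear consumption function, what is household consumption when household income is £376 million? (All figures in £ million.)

MPS = ΔS/ΔY = (1627.3 − 1049.08)/(5505 − 4248) = 578.22/1257 = 0.46
MPC = 1 − MPS = 0.54
Autonomous saving = 1049.08 − 0.46(4248) = -905, so a = 905
C = 905 + 0.54(376) = 905 + 203.04 = 1108.04

C = 1108.04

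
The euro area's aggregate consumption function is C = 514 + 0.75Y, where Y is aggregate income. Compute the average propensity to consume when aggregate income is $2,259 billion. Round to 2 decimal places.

C = 514 + 0.75(2259) = 2208.25
APC = C/Y = 2208.25/2259 = 0.98

APC = 0.98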